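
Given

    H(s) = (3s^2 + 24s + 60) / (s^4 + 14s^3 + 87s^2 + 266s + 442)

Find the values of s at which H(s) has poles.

s = -5 ± 3j, -2 ± 3j

The poles are the roots of the denominator s^4 + 14s^3 + 87s^2 + 266s + 442 = 0.
No real roots exist; factor into two real quadratics: (s^2 + 10s + 34)(s^2 + 4s + 13) = 0.
Each quadratic gives a conjugate pair via the quadratic formula.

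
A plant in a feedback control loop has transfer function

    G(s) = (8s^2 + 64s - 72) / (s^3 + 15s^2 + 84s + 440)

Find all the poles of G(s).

s = -11, -2 ± 6j

The poles are the roots of the denominator s^3 + 15s^2 + 84s + 440 = 0.
Trying s = -11: the polynomial evaluates to 0, so (s + 11) is a factor.
Dividing out leaves s^2 + 4s + 40 = 0.
The quadratic formula then gives s = -2 ± 6j.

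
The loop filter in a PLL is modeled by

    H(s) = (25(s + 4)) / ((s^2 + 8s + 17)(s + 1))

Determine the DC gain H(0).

H(0) = 100/17 ≈ 5.882

At s = 0 each factor (s + a) contributes a and each (s^2 + bs + c) contributes c.
H(0) = 25·(4) / ((17) · (1)) = 100/17 = 100/17.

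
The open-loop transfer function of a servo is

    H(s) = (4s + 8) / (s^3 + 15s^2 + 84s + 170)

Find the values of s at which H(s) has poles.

s = -5, -5 ± 3j

The poles are the roots of the denominator s^3 + 15s^2 + 84s + 170 = 0.
Trying s = -5: the polynomial evaluates to 0, so (s + 5) is a factor.
Dividing out leaves s^2 + 10s + 34 = 0.
The quadratic formula then gives s = -5 ± 3j.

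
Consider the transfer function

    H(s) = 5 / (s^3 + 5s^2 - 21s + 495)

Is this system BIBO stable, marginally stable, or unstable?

The denominator s^3 + 5s^2 - 21s + 495 factors as (s + 11)(s^2 - 6s + 45), giving poles at s = -11, 3 + 6j, 3 - 6j.
Since the pole(s) at s = 3 + 6j, 3 - 6j lie in the right half-plane, the system is unstable.

unstable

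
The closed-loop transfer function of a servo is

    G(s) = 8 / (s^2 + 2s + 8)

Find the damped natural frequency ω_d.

Comparing s^2 + 2s + 8 to s^2 + 2ζωₙs + ωₙ²: ωₙ = √8 ≈ 2.828 rad/s and ζ = 2/(2·√8) ≈ 0.3536.
ζωₙ = 2/2 = 1, so ω_d = ωₙ√(1−ζ²) = √(ωₙ² − (ζωₙ)²) = √(8 − 1²) = √7 ≈ 2.646 rad/s.

ω_d ≈ 2.646 rad/s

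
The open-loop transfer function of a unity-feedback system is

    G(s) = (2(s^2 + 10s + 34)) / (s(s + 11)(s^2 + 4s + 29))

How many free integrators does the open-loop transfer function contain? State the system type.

The denominator has 1 factor of s at the origin (free integrator), so this is a Type 1 system.

Type 1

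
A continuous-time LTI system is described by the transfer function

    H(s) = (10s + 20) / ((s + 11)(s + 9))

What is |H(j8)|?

Substitute s = j8: numerator = 20 + j80, denominator = 35 + j160.
|H(j8)| = |20 + j80| / |35 + j160| = 82.462 / 163.78 ≈ 0.5035.

|H(j8)| ≈ 0.5035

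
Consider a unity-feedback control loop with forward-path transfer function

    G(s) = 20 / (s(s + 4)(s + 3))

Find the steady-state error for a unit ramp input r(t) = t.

e_ss = 0.6000

G(s) has one pole at the origin.
This is a Type 1 system. Kv = lim_{s→0} s·G(s) = 20/12 = 5/3.
e_ss = 1/Kv = 1/(5/3) = 3/5 ≈ 0.6000.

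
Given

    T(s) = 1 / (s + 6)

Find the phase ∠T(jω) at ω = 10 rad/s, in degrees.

∠T(j10) ≈ -59.04°

At s = j10: numerator = 1, denominator = 6 + j10.
∠T = ∠num − ∠den = 0° − (59.036°) = -59.04°.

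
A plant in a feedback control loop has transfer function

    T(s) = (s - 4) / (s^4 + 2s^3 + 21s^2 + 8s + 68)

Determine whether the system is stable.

The denominator s^4 + 2s^3 + 21s^2 + 8s + 68 factors as (s^2 + 4)(s^2 + 2s + 17), giving poles at s = 2j, -2j, -1 + 4j, -1 - 4j.
Since the simple pole(s) at s = ±2j lie on the jω-axis with none in the right half-plane, the system is marginally stable.

marginally stable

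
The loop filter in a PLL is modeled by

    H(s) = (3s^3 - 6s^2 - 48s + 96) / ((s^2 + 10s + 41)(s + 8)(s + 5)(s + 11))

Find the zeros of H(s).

s = 2, 4, -4

Set the numerator to zero: 3s^3 - 6s^2 - 48s + 96 = 0, i.e. 3·(s^3 - 2s^2 - 16s + 32) = 0.
Factoring: (s - 2)(s - 4)(s + 4) = 0.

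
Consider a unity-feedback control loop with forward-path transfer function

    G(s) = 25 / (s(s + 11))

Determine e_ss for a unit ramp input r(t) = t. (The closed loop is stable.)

e_ss = 0.4400

G(s) has one pole at the origin.
This is a Type 1 system. Kv = lim_{s→0} s·G(s) = 25/11.
e_ss = 1/Kv = 1/(25/11) = 11/25 ≈ 0.4400.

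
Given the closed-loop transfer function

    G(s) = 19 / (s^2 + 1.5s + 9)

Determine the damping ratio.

Compare the denominator to the standard form s^2 + 2ζωₙs + ωₙ².
ωₙ² = 9, so ωₙ = 3 rad/s.
2ζωₙ = 1.5, so ζ = 1.5/(2·3) = 0.25.
With ζ = 0.25 the response is underdamped.

ζ = 0.25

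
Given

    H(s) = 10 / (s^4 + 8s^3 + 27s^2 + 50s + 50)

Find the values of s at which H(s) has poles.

The poles are the roots of the denominator s^4 + 8s^3 + 27s^2 + 50s + 50 = 0.
No real roots exist; factor into two real quadratics: (s^2 + 6s + 10)(s^2 + 2s + 5) = 0.
Each quadratic gives a conjugate pair via the quadratic formula.

s = -3 ± j, -1 ± 2j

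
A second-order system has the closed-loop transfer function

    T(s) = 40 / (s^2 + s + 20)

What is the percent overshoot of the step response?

Comparing s^2 + s + 20 to s^2 + 2ζωₙs + ωₙ²: ωₙ = √20 ≈ 4.472 rad/s and ζ = 1/(2·√20) ≈ 0.1118.
%OS = 100·exp(−πζ/√(1−ζ²)) = 100·exp(−π·0.1118/√(1−0.1118²)) ≈ 70.2%.

%OS ≈ 70.2%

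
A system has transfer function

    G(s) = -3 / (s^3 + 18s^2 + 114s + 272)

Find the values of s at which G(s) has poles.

The poles are the roots of the denominator s^3 + 18s^2 + 114s + 272 = 0.
Trying s = -8: the polynomial evaluates to 0, so (s + 8) is a factor.
Dividing out leaves s^2 + 10s + 34 = 0.
The quadratic formula then gives s = -5 ± 3j.

s = -5 + 3j, -5 - 3j, -8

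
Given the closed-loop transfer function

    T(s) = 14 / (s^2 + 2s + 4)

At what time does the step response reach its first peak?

t_p ≈ 1.814 s

Comparing s^2 + 2s + 4 to s^2 + 2ζωₙs + ωₙ²: ωₙ = 2 rad/s and ζ = 2/(2·2) = 0.5.
ζωₙ = 2/2 = 1, so ω_d = ωₙ√(1−ζ²) = √(ωₙ² − (ζωₙ)²) = √(4 − 1²) = √3 ≈ 1.732 rad/s.
t_p = π/ω_d = π/1.732 ≈ 1.814 s.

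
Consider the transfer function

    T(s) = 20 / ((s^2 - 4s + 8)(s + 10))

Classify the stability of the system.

unstable

The poles can be read from the denominator factors: s = 2 + 2j, 2 - 2j, -10.
Since the pole(s) at s = 2 + 2j, 2 - 2j lie in the right half-plane, the system is unstable.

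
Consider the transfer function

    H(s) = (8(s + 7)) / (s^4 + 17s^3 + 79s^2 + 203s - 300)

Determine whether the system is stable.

The denominator s^4 + 17s^3 + 79s^2 + 203s - 300 factors as (s + 12)(s - 1)(s^2 + 6s + 25), giving poles at s = -12, 1, -3 + 4j, -3 - 4j.
Since the pole(s) at s = 1 lie in the right half-plane, the system is unstable.

unstable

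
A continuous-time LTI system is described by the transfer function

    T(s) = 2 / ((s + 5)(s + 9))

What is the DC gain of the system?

T(0) = 2/45 ≈ 0.04444

At s = 0 each factor (s + a) contributes a and each (s^2 + bs + c) contributes c.
T(0) = 2·1 / ((5) · (9)) = 2/45 = 2/45.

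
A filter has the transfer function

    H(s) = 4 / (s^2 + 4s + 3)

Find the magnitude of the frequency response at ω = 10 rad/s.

Substitute s = j10: numerator = 4, denominator = -97 + j40.
|H(j10)| = |4| / |-97 + j40| = 4 / 104.92 ≈ 0.03812.

|H(j10)| ≈ 0.03812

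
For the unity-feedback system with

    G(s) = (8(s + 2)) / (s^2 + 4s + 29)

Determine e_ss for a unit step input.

G(s) has no poles at the origin.
This is a Type 0 system. Kp = lim_{s→0} G(s) = 16/29.
e_ss = 1/(1 + Kp) = 1/(1 + 16/29) = 29/45 ≈ 0.6444.

e_ss = 0.6444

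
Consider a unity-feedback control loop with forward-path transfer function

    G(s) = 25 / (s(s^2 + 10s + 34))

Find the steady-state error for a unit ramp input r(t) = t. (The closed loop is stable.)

e_ss = 1.360

G(s) has one pole at the origin.
This is a Type 1 system. Kv = lim_{s→0} s·G(s) = 25/34.
e_ss = 1/Kv = 1/(25/34) = 34/25 ≈ 1.360.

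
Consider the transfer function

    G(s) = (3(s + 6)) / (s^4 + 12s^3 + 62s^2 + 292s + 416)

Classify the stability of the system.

The denominator s^4 + 12s^3 + 62s^2 + 292s + 416 factors as (s^2 + 2s + 26)(s + 8)(s + 2), giving poles at s = -1 + 5j, -1 - 5j, -8, -2.
Since all poles lie strictly in the left half-plane, the system is stable.

stable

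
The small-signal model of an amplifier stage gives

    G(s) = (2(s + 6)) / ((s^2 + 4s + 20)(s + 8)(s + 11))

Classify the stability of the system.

The poles can be read from the denominator factors: s = -2 + 4j, -2 - 4j, -8, -11.
Since all poles lie strictly in the left half-plane, the system is stable.

stable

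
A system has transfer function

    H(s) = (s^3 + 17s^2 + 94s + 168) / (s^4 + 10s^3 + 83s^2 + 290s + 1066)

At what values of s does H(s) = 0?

Set the numerator to zero: s^3 + 17s^2 + 94s + 168 = 0.
Factoring: (s + 6)(s + 7)(s + 4) = 0.

s = -6, -7, -4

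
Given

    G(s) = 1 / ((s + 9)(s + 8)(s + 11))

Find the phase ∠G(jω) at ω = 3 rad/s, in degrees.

At s = j3: numerator = 1, denominator = 540 + j750.
∠G = ∠num − ∠den = 0° − (54.246°) = -54.25°.

∠G(j3) ≈ -54.25°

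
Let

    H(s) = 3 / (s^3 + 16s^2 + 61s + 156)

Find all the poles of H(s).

The poles are the roots of the denominator s^3 + 16s^2 + 61s + 156 = 0.
Trying s = -12: the polynomial evaluates to 0, so (s + 12) is a factor.
Dividing out leaves s^2 + 4s + 13 = 0.
The quadratic formula then gives s = -2 ± 3j.

s = -2 ± 3j, -12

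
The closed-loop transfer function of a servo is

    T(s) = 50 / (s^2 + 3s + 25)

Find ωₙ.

ωₙ = 5 rad/s

Compare the denominator to the standard form s^2 + 2ζωₙs + ωₙ².
ωₙ² = 25, so ωₙ = 5 rad/s.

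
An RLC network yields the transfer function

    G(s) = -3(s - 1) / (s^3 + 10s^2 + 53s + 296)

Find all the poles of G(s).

s = -1 + 6j, -1 - 6j, -8

The poles are the roots of the denominator s^3 + 10s^2 + 53s + 296 = 0.
Trying s = -8: the polynomial evaluates to 0, so (s + 8) is a factor.
Dividing out leaves s^2 + 2s + 37 = 0.
The quadratic formula then gives s = -1 ± 6j.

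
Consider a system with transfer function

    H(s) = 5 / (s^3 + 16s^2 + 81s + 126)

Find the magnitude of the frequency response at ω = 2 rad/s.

|H(j2)| ≈ 0.03012

Substitute s = j2: numerator = 5, denominator = 62 + j154.
|H(j2)| = |5| / |62 + j154| = 5 / 166.01 ≈ 0.03012.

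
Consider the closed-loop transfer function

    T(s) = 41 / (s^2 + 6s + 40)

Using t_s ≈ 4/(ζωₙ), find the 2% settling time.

Comparing s^2 + 6s + 40 to s^2 + 2ζωₙs + ωₙ²: ωₙ = √40 ≈ 6.325 rad/s and ζ = 6/(2·√40) ≈ 0.4743.
ζωₙ = 6/2 = 3, so t_s ≈ 4/(ζωₙ) = 4/3 ≈ 1.333 s.

t_s ≈ 1.333 s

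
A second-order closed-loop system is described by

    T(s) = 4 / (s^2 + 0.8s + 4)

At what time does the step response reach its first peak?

t_p ≈ 1.603 s

Comparing s^2 + 0.8s + 4 to s^2 + 2ζωₙs + ωₙ²: ωₙ = 2 rad/s and ζ = 0.8/(2·2) = 0.2.
ζωₙ = 0.8/2 = 0.4, so ω_d = ωₙ√(1−ζ²) = √(ωₙ² − (ζωₙ)²) = √(4 − 0.4²) = √3.84 ≈ 1.960 rad/s.
t_p = π/ω_d = π/1.960 ≈ 1.603 s.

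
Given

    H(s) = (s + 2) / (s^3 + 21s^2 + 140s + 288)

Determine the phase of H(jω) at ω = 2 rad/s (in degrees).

∠H(j2) ≈ -8.130°

At s = j2: numerator = 2 + j2, denominator = 204 + j272.
∠H = ∠num − ∠den = 45° − (53.130°) = -8.130°.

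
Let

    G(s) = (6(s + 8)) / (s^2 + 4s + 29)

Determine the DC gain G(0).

G(0) = 48/29 ≈ 1.655

At s = 0 each factor (s + a) contributes a and each (s^2 + bs + c) contributes c.
G(0) = 6·(8) / ((29)) = 48/29 = 48/29.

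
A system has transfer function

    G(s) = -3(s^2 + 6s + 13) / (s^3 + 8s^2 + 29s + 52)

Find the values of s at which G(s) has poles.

The poles are the roots of the denominator s^3 + 8s^2 + 29s + 52 = 0.
Trying s = -4: the polynomial evaluates to 0, so (s + 4) is a factor.
Dividing out leaves s^2 + 4s + 13 = 0.
The quadratic formula then gives s = -2 ± 3j.

s = -2 ± 3j, -4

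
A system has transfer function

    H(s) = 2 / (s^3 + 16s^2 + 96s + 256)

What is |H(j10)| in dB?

|H(j10)|_dB ≈ -56.6 dB

Substitute s = j10: numerator = 2, denominator = -1344 - j40.
|H(j10)| = |2| / |-1344 - j40| = 2 / 1344.6 ≈ 0.001487.
In decibels: 20·log₁₀(0.001487) ≈ -56.6 dB.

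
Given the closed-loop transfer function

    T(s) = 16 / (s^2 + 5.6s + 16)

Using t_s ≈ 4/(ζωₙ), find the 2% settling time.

t_s ≈ 1.429 s

Comparing s^2 + 5.6s + 16 to s^2 + 2ζωₙs + ωₙ²: ωₙ = 4 rad/s and ζ = 5.6/(2·4) = 0.7.
ζωₙ = 5.6/2 = 2.8, so t_s ≈ 4/(ζωₙ) = 4/2.8 ≈ 1.429 s.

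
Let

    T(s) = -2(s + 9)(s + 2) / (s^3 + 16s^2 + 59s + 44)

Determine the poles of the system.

s = -4, -11, -1

The poles are the roots of the denominator s^3 + 16s^2 + 59s + 44 = 0.
Trying s = -4: the polynomial evaluates to 0, so (s + 4) is a factor.
Dividing out leaves s^2 + 12s + 11 = 0.
Factoring the quadratic: (s + 11)(s + 1) = 0.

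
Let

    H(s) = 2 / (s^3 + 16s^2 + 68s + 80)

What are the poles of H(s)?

s = -10, -2, -4

The poles are the roots of the denominator s^3 + 16s^2 + 68s + 80 = 0.
Trying s = -10: the polynomial evaluates to 0, so (s + 10) is a factor.
Dividing out leaves s^2 + 6s + 8 = 0.
Factoring the quadratic: (s + 2)(s + 4) = 0.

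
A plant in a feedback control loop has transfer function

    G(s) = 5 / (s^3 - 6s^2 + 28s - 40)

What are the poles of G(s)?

s = 2 ± 4j, 2

The poles are the roots of the denominator s^3 - 6s^2 + 28s - 40 = 0.
Trying s = 2: the polynomial evaluates to 0, so (s - 2) is a factor.
Dividing out leaves s^2 - 4s + 20 = 0.
The quadratic formula then gives s = 2 ± 4j.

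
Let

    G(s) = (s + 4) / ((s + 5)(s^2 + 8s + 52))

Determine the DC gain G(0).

G(0) = 1/65 ≈ 0.01538

Set s = 0: G(0) = (4) / (260) = 1/65.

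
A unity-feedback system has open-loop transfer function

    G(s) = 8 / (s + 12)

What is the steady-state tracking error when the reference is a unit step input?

e_ss = 0.6000

G(s) has no poles at the origin.
This is a Type 0 system. Kp = lim_{s→0} G(s) = 8/12 = 2/3.
e_ss = 1/(1 + Kp) = 1/(1 + 2/3) = 3/5 ≈ 0.6000.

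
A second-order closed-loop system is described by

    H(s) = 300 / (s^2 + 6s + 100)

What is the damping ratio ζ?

ζ = 0.3

Compare the denominator to the standard form s^2 + 2ζωₙs + ωₙ².
ωₙ² = 100, so ωₙ = 10 rad/s.
2ζωₙ = 6, so ζ = 6/(2·10) = 0.3.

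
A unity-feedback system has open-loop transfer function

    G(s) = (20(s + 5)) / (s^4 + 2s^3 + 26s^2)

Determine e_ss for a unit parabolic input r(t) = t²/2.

G(s) has 2 poles at the origin.
This is a Type 2 system. Ka = lim_{s→0} s^2·G(s) = 100/26 = 50/13.
e_ss = 1/Ka = 1/(50/13) = 13/50 ≈ 0.2600.

e_ss = 0.2600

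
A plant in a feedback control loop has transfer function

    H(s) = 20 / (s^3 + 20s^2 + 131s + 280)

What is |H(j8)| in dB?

|H(j8)|_dB ≈ -35.1 dB

Substitute s = j8: numerator = 20, denominator = -1000 + j536.
|H(j8)| = |20| / |-1000 + j536| = 20 / 1134.6 ≈ 0.01763.
In decibels: 20·log₁₀(0.01763) ≈ -35.1 dB.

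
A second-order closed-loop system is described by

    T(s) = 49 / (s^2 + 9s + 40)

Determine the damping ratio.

Compare the denominator to the standard form s^2 + 2ζωₙs + ωₙ².
ωₙ² = 40, so ωₙ = √40 ≈ 6.325 rad/s.
2ζωₙ = 9, so ζ = 9/(2·√40) ≈ 0.7115.

ζ ≈ 0.7115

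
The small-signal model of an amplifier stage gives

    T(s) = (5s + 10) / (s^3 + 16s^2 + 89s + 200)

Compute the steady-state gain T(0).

Set s = 0: T(0) = (10) / (200) = 1/20.

T(0) = 1/20 ≈ 0.05000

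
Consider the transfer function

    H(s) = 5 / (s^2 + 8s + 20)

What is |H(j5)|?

Substitute s = j5: numerator = 5, denominator = -5 + j40.
|H(j5)| = |5| / |-5 + j40| = 5 / 40.311 ≈ 0.1240.

|H(j5)| ≈ 0.1240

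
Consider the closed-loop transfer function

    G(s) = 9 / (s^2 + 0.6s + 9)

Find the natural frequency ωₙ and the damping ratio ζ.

Compare the denominator to the standard form s^2 + 2ζωₙs + ωₙ².
ωₙ² = 9, so ωₙ = 3 rad/s.
2ζωₙ = 0.6, so ζ = 0.6/(2·3) = 0.1.

ωₙ = 3 rad/s, ζ = 0.1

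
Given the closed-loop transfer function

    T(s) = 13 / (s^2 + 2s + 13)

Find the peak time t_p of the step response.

t_p ≈ 0.9069 s

Comparing s^2 + 2s + 13 to s^2 + 2ζωₙs + ωₙ²: ωₙ = √13 ≈ 3.606 rad/s and ζ = 2/(2·√13) ≈ 0.2774.
ζωₙ = 2/2 = 1, so ω_d = ωₙ√(1−ζ²) = √(ωₙ² − (ζωₙ)²) = √(13 − 1²) = √12 ≈ 3.464 rad/s.
t_p = π/ω_d = π/3.464 ≈ 0.9069 s.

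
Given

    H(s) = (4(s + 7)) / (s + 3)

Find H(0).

At s = 0 each factor (s + a) contributes a and each (s^2 + bs + c) contributes c.
H(0) = 4·(7) / ((3)) = 28/3 = 28/3.

H(0) = 28/3 ≈ 9.333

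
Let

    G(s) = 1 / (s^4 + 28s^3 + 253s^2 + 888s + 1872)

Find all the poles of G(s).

The poles are the roots of the denominator s^4 + 28s^3 + 253s^2 + 888s + 1872 = 0.
Trying s = -12: the polynomial evaluates to 0, so (s + 12) is a factor.
Dividing out leaves s^3 + 16s^2 + 61s + 156 = 0.
This factors further as (s^2 + 4s + 13)(s + 12) = 0.

s = -2 ± 3j, -12, -12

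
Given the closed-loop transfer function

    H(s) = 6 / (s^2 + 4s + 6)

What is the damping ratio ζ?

ζ ≈ 0.8165

Compare the denominator to the standard form s^2 + 2ζωₙs + ωₙ².
ωₙ² = 6, so ωₙ = √6 ≈ 2.449 rad/s.
2ζωₙ = 4, so ζ = 4/(2·√6) ≈ 0.8165.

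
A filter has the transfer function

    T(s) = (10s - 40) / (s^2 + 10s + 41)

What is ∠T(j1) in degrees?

∠T(j1) ≈ 151.9°

At s = j1: numerator = -40 + j10, denominator = 40 + j10.
∠T = ∠num − ∠den = 165.96° − (14.036°) = 151.9°.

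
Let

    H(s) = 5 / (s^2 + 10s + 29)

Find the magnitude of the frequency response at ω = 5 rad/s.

|H(j5)| ≈ 0.09968

Substitute s = j5: numerator = 5, denominator = 4 + j50.
|H(j5)| = |5| / |4 + j50| = 5 / 50.160 ≈ 0.09968.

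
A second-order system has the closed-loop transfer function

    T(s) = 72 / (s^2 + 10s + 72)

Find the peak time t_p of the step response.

t_p ≈ 0.4582 s

Comparing s^2 + 10s + 72 to s^2 + 2ζωₙs + ωₙ²: ωₙ = √72 ≈ 8.485 rad/s and ζ = 10/(2·√72) ≈ 0.5893.
ζωₙ = 10/2 = 5, so ω_d = ωₙ√(1−ζ²) = √(ωₙ² − (ζωₙ)²) = √(72 − 5²) = √47 ≈ 6.856 rad/s.
t_p = π/ω_d = π/6.856 ≈ 0.4582 s.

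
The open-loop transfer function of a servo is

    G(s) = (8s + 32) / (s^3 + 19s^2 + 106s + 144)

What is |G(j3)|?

|G(j3)| ≈ 0.1369

Substitute s = j3: numerator = 32 + j24, denominator = -27 + j291.
|G(j3)| = |32 + j24| / |-27 + j291| = 40 / 292.25 ≈ 0.1369.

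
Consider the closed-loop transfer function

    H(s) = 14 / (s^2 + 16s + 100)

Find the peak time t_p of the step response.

t_p ≈ 0.5236 s

Comparing s^2 + 16s + 100 to s^2 + 2ζωₙs + ωₙ²: ωₙ = 10 rad/s and ζ = 16/(2·10) = 0.8.
ζωₙ = 16/2 = 8, so ω_d = ωₙ√(1−ζ²) = √(ωₙ² − (ζωₙ)²) = √(100 − 8²) = √36 = 6 rad/s.
t_p = π/ω_d = π/6 ≈ 0.5236 s.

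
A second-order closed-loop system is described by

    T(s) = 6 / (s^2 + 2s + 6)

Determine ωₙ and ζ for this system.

Compare the denominator to the standard form s^2 + 2ζωₙs + ωₙ².
ωₙ² = 6, so ωₙ = √6 ≈ 2.449 rad/s.
2ζωₙ = 2, so ζ = 2/(2·√6) ≈ 0.4082.
With ζ = 0.4082 the response is underdamped.

ωₙ ≈ 2.449 rad/s, ζ ≈ 0.4082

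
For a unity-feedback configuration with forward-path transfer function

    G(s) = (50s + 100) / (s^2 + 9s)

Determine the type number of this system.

Type 1

Factor s from the denominator: s^2 + 9s = s·(s + 9).
There is 1 pole at the origin, so the system is Type 1.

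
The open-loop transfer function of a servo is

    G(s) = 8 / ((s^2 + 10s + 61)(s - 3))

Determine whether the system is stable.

The poles can be read from the denominator factors: s = -5 + 6j, -5 - 6j, 3.
Since the pole(s) at s = 3 lie in the right half-plane, the system is unstable.

unstable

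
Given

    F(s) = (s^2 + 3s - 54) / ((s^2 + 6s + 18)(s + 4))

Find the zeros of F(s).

s = 6, -9

Set the numerator to zero: s^2 + 3s - 54 = 0.
Factoring: (s - 6)(s + 9) = 0.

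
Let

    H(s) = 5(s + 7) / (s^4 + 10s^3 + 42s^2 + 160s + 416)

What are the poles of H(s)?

The poles are the roots of the denominator s^4 + 10s^3 + 42s^2 + 160s + 416 = 0.
No real roots exist; factor into two real quadratics: (s^2 + 16)(s^2 + 10s + 26) = 0.
Each quadratic gives a conjugate pair via the quadratic formula.

s = ±4j, -5 ± j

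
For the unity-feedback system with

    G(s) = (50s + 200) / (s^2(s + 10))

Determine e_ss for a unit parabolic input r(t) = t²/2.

e_ss = 0.05000

G(s) has 2 poles at the origin.
This is a Type 2 system. Ka = lim_{s→0} s^2·G(s) = 200/10 = 20.
e_ss = 1/Ka = 1/(20) = 1/20 ≈ 0.05000.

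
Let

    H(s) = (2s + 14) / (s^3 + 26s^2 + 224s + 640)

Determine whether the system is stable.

The denominator s^3 + 26s^2 + 224s + 640 factors as (s + 8)^2(s + 10), giving poles at s = -8, -10, -8.
Since all poles lie strictly in the left half-plane, the system is stable.

stable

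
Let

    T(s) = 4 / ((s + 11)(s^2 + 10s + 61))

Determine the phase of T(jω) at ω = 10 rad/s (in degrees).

At s = j10: numerator = 4, denominator = -1429 + j710.
∠T = ∠num − ∠den = 0° − (153.58°) = -153.6°.

∠T(j10) ≈ -153.6°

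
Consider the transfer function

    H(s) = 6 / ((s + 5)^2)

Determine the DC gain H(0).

At s = 0 each factor (s + a) contributes a and each (s^2 + bs + c) contributes c.
H(0) = 6·1 / ((5) · (5)) = 6/25 = 6/25.

H(0) = 6/25 ≈ 0.2400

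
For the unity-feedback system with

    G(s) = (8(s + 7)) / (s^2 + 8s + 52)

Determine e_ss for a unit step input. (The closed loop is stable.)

G(s) has no poles at the origin.
This is a Type 0 system. Kp = lim_{s→0} G(s) = 56/52 = 14/13.
e_ss = 1/(1 + Kp) = 1/(1 + 14/13) = 13/27 ≈ 0.4815.

e_ss = 0.4815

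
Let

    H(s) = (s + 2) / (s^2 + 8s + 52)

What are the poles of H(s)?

The poles are the roots of the denominator s^2 + 8s + 52 = 0.
Using the quadratic formula: s = (-8 ± √(-144))/2 = -4 ± 6j.

s = -4 ± 6j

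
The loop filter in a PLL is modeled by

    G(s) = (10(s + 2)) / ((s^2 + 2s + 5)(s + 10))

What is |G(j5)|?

|G(j5)| ≈ 0.2154

Substitute s = j5: numerator = 20 + j50, denominator = -250.
|G(j5)| = |20 + j50| / |-250| = 53.852 / 250 ≈ 0.2154.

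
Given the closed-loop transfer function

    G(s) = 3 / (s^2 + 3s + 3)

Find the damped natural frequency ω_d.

Comparing s^2 + 3s + 3 to s^2 + 2ζωₙs + ωₙ²: ωₙ = √3 ≈ 1.732 rad/s and ζ = 3/(2·√3) ≈ 0.8660.
ζωₙ = 3/2 = 1.5, so ω_d = ωₙ√(1−ζ²) = √(ωₙ² − (ζωₙ)²) = √(3 − 1.5²) = √0.75 ≈ 0.8660 rad/s.

ω_d ≈ 0.8660 rad/s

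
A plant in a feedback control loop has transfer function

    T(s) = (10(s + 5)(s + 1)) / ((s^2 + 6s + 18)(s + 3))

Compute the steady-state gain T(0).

At s = 0 each factor (s + a) contributes a and each (s^2 + bs + c) contributes c.
T(0) = 10·(5) · (1) / ((18) · (3)) = 50/54 = 25/27.

T(0) = 25/27 ≈ 0.9259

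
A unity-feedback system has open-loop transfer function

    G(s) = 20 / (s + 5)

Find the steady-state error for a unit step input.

G(s) has no poles at the origin.
This is a Type 0 system. Kp = lim_{s→0} G(s) = 20/5 = 4.
e_ss = 1/(1 + Kp) = 1/(1 + 4) = 1/5 ≈ 0.2000.

e_ss = 0.2000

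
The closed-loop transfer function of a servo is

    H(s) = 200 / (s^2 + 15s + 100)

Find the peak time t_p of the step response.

t_p ≈ 0.4750 s

Comparing s^2 + 15s + 100 to s^2 + 2ζωₙs + ωₙ²: ωₙ = 10 rad/s and ζ = 15/(2·10) = 0.75.
ζωₙ = 15/2 = 7.5, so ω_d = ωₙ√(1−ζ²) = √(ωₙ² − (ζωₙ)²) = √(100 − 7.5²) = √43.75 ≈ 6.614 rad/s.
t_p = π/ω_d = π/6.614 ≈ 0.4750 s.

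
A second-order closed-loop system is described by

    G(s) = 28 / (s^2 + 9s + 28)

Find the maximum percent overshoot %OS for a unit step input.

%OS ≈ 0.623%

Comparing s^2 + 9s + 28 to s^2 + 2ζωₙs + ωₙ²: ωₙ = √28 ≈ 5.292 rad/s and ζ = 9/(2·√28) ≈ 0.8504.
%OS = 100·exp(−πζ/√(1−ζ²)) = 100·exp(−π·0.8504/√(1−0.8504²)) ≈ 0.623%.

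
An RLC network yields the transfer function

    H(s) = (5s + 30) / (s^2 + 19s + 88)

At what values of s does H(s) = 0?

s = -6

Set the numerator to zero: 5s + 30 = 0, i.e. 5·(s + 6) = 0.
So s = -6.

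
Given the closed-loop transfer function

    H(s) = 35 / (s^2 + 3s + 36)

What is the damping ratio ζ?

ζ = 0.25

Compare the denominator to the standard form s^2 + 2ζωₙs + ωₙ².
ωₙ² = 36, so ωₙ = 6 rad/s.
2ζωₙ = 3, so ζ = 3/(2·6) = 0.25.
With ζ = 0.25 the response is underdamped.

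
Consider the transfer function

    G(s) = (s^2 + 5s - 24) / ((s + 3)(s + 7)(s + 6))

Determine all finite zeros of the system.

s = -8, 3

Set the numerator to zero: s^2 + 5s - 24 = 0.
Factoring: (s + 8)(s - 3) = 0.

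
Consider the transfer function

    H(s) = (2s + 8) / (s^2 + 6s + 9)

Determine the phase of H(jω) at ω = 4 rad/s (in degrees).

∠H(j4) ≈ -61.26°

At s = j4: numerator = 8 + j8, denominator = -7 + j24.
∠H = ∠num − ∠den = 45° − (106.26°) = -61.26°.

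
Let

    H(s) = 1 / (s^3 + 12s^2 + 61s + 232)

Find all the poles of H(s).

The poles are the roots of the denominator s^3 + 12s^2 + 61s + 232 = 0.
Trying s = -8: the polynomial evaluates to 0, so (s + 8) is a factor.
Dividing out leaves s^2 + 4s + 29 = 0.
The quadratic formula then gives s = -2 ± 5j.

s = -2 ± 5j, -8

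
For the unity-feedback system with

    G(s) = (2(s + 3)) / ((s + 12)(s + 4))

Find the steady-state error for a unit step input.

G(s) has no poles at the origin.
This is a Type 0 system. Kp = lim_{s→0} G(s) = 6/48 = 1/8.
e_ss = 1/(1 + Kp) = 1/(1 + 1/8) = 8/9 ≈ 0.8889.

e_ss = 0.8889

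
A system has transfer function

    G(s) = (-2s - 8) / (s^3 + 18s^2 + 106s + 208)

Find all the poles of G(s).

The poles are the roots of the denominator s^3 + 18s^2 + 106s + 208 = 0.
Trying s = -8: the polynomial evaluates to 0, so (s + 8) is a factor.
Dividing out leaves s^2 + 10s + 26 = 0.
The quadratic formula then gives s = -5 ± 1j.

s = -8, -5 + j, -5 - j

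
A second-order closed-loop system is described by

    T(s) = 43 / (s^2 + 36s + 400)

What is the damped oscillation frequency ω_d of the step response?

Comparing s^2 + 36s + 400 to s^2 + 2ζωₙs + ωₙ²: ωₙ = 20 rad/s and ζ = 36/(2·20) = 0.9.
ζωₙ = 36/2 = 18, so ω_d = ωₙ√(1−ζ²) = √(ωₙ² − (ζωₙ)²) = √(400 − 18²) = √76 ≈ 8.718 rad/s.

ω_d ≈ 8.718 rad/s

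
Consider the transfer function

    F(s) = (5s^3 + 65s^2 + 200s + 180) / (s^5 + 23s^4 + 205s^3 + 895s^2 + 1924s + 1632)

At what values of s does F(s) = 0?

s = -9, -2, -2

Set the numerator to zero: 5s^3 + 65s^2 + 200s + 180 = 0, i.e. 5·(s^3 + 13s^2 + 40s + 36) = 0.
Factoring: (s + 9)(s + 2)^2 = 0.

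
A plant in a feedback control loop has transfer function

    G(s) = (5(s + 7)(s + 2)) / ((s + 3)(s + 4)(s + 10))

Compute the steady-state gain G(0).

G(0) = 7/12 ≈ 0.5833

At s = 0 each factor (s + a) contributes a and each (s^2 + bs + c) contributes c.
G(0) = 5·(7) · (2) / ((3) · (4) · (10)) = 70/120 = 7/12.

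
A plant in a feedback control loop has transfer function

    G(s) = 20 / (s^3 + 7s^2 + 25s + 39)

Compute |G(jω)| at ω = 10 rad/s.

Substitute s = j10: numerator = 20, denominator = -661 - j750.
|G(j10)| = |20| / |-661 - j750| = 20 / 999.71 ≈ 0.02001.

|G(j10)| ≈ 0.02001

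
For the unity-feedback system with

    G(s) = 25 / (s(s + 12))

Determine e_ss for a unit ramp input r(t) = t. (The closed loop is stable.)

e_ss = 0.4800

G(s) has one pole at the origin.
This is a Type 1 system. Kv = lim_{s→0} s·G(s) = 25/12.
e_ss = 1/Kv = 1/(25/12) = 12/25 ≈ 0.4800.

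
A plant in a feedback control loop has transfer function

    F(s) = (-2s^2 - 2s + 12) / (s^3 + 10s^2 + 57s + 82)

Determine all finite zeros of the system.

Set the numerator to zero: -2s^2 - 2s + 12 = 0, i.e. -2·(s^2 + s - 6) = 0.
Factoring: (s - 2)(s + 3) = 0.

s = 2, -3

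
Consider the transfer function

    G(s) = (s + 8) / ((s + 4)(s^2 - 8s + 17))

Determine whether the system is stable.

The poles can be read from the denominator factors: s = -4, 4 + j, 4 - j.
Since the pole(s) at s = 4 + j, 4 - j lie in the right half-plane, the system is unstable.

unstable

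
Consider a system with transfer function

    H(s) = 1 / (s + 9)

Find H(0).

Set s = 0: H(0) = (1) / (9) = 1/9.

H(0) = 1/9 ≈ 0.1111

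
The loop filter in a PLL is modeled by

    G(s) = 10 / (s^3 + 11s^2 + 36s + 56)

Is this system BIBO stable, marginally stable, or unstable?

The denominator s^3 + 11s^2 + 36s + 56 factors as (s + 7)(s^2 + 4s + 8), giving poles at s = -7, -2 + 2j, -2 - 2j.
Since all poles lie strictly in the left half-plane, the system is stable.

stable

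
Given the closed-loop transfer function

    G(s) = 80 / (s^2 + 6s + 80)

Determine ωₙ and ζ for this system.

Compare the denominator to the standard form s^2 + 2ζωₙs + ωₙ².
ωₙ² = 80, so ωₙ = √80 ≈ 8.944 rad/s.
2ζωₙ = 6, so ζ = 6/(2·√80) ≈ 0.3354.
With ζ = 0.3354 the response is underdamped.

ωₙ ≈ 8.944 rad/s, ζ ≈ 0.3354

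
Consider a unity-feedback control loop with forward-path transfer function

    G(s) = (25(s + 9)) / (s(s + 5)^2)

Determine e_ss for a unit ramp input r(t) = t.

G(s) has one pole at the origin.
This is a Type 1 system. Kv = lim_{s→0} s·G(s) = 225/25 = 9.
e_ss = 1/Kv = 1/(9) = 1/9 ≈ 0.1111.

e_ss = 0.1111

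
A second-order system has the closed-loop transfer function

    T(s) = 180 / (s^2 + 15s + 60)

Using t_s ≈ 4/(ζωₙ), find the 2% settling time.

t_s ≈ 0.5333 s

Comparing s^2 + 15s + 60 to s^2 + 2ζωₙs + ωₙ²: ωₙ = √60 ≈ 7.746 rad/s and ζ = 15/(2·√60) ≈ 0.9682.
ζωₙ = 15/2 = 7.5, so t_s ≈ 4/(ζωₙ) = 4/7.5 ≈ 0.5333 s.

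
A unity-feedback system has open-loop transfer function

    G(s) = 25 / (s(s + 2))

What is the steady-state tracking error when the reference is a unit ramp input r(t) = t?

G(s) has one pole at the origin.
This is a Type 1 system. Kv = lim_{s→0} s·G(s) = 25/2.
e_ss = 1/Kv = 1/(25/2) = 2/25 ≈ 0.08000.

e_ss = 0.08000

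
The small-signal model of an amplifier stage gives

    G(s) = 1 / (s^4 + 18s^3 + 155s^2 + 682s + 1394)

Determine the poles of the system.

s = -5 + 3j, -5 - 3j, -4 + 5j, -4 - 5j

The poles are the roots of the denominator s^4 + 18s^3 + 155s^2 + 682s + 1394 = 0.
No real roots exist; factor into two real quadratics: (s^2 + 10s + 34)(s^2 + 8s + 41) = 0.
Each quadratic gives a conjugate pair via the quadratic formula.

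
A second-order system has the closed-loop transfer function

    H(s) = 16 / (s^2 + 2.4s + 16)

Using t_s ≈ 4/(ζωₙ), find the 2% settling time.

t_s ≈ 3.333 s

Comparing s^2 + 2.4s + 16 to s^2 + 2ζωₙs + ωₙ²: ωₙ = 4 rad/s and ζ = 2.4/(2·4) = 0.3.
ζωₙ = 2.4/2 = 1.2, so t_s ≈ 4/(ζωₙ) = 4/1.2 ≈ 3.333 s.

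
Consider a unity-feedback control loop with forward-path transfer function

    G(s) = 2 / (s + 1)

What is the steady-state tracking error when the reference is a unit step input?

e_ss = 0.3333

G(s) has no poles at the origin.
This is a Type 0 system. Kp = lim_{s→0} G(s) = 2/1.
e_ss = 1/(1 + Kp) = 1/(1 + 2) = 1/3 ≈ 0.3333.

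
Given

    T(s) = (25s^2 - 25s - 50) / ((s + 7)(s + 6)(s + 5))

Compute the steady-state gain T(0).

T(0) = -5/21 ≈ -0.2381

Set s = 0: T(0) = (-50) / (210) = -5/21.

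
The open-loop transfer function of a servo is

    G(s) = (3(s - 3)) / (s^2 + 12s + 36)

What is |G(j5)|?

Substitute s = j5: numerator = -9 + j15, denominator = 11 + j60.
|G(j5)| = |-9 + j15| / |11 + j60| = 17.493 / 61 ≈ 0.2868.

|G(j5)| ≈ 0.2868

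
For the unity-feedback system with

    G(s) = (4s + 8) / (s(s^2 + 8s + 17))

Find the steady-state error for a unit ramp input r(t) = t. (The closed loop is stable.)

G(s) has one pole at the origin.
This is a Type 1 system. Kv = lim_{s→0} s·G(s) = 8/17.
e_ss = 1/Kv = 1/(8/17) = 17/8 ≈ 2.125.

e_ss = 2.125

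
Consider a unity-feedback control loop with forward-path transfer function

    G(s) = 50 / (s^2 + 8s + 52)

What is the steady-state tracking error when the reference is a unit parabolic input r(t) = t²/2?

e_ss = ∞

G(s) has no poles at the origin.
This is a Type 0 system; Ka = lim_{s→0} s^2·G(s) = 0, so the steady-state error for a parabola input is infinite.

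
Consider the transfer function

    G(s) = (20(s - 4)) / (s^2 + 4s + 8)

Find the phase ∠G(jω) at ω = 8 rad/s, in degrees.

∠G(j8) ≈ -33.69°

At s = j8: numerator = -80 + j160, denominator = -56 + j32.
∠G = ∠num − ∠den = 116.57° − (150.26°) = -33.69°.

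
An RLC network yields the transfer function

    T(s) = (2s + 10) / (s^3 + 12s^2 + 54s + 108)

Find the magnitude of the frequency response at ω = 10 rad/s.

Substitute s = j10: numerator = 10 + j20, denominator = -1092 - j460.
|T(j10)| = |10 + j20| / |-1092 - j460| = 22.361 / 1184.9 ≈ 0.01887.

|T(j10)| ≈ 0.01887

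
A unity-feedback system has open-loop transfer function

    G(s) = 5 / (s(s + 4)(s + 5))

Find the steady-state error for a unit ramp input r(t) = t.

G(s) has one pole at the origin.
This is a Type 1 system. Kv = lim_{s→0} s·G(s) = 5/20 = 1/4.
e_ss = 1/Kv = 1/(1/4) = 4.

e_ss = 4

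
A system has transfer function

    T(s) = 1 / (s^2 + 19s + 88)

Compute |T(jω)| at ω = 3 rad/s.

|T(j3)| ≈ 0.01027

Substitute s = j3: numerator = 1, denominator = 79 + j57.
|T(j3)| = |1| / |79 + j57| = 1 / 97.417 ≈ 0.01027.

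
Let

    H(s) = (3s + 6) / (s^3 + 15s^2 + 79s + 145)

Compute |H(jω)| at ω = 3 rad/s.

|H(j3)| ≈ 0.05145

Substitute s = j3: numerator = 6 + j9, denominator = 10 + j210.
|H(j3)| = |6 + j9| / |10 + j210| = 10.817 / 210.24 ≈ 0.05145.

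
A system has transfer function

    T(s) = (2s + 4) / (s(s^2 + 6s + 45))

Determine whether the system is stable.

marginally stable

The poles can be read from the denominator factors: s = 0, -3 + 6j, -3 - 6j.
Since the simple pole(s) at s = 0 lie on the jω-axis with none in the right half-plane, the system is marginally stable.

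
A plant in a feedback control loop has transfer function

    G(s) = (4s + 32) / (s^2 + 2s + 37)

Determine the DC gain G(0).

G(0) = 32/37 ≈ 0.8649

Set s = 0: G(0) = (32) / (37) = 32/37.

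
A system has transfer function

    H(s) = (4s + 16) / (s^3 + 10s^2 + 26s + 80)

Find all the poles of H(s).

The poles are the roots of the denominator s^3 + 10s^2 + 26s + 80 = 0.
Trying s = -8: the polynomial evaluates to 0, so (s + 8) is a factor.
Dividing out leaves s^2 + 2s + 10 = 0.
The quadratic formula then gives s = -1 ± 3j.

s = -1 + 3j, -1 - 3j, -8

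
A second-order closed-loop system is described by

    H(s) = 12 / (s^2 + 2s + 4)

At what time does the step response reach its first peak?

t_p ≈ 1.814 s

Comparing s^2 + 2s + 4 to s^2 + 2ζωₙs + ωₙ²: ωₙ = 2 rad/s and ζ = 2/(2·2) = 0.5.
ζωₙ = 2/2 = 1, so ω_d = ωₙ√(1−ζ²) = √(ωₙ² − (ζωₙ)²) = √(4 − 1²) = √3 ≈ 1.732 rad/s.
t_p = π/ω_d = π/1.732 ≈ 1.814 s.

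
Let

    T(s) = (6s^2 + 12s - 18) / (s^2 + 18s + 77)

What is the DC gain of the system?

Set s = 0: T(0) = (-18) / (77) = -18/77.

T(0) = -18/77 ≈ -0.2338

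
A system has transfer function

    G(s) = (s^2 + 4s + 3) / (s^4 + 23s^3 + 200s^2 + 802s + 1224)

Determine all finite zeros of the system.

Set the numerator to zero: s^2 + 4s + 3 = 0.
Factoring: (s + 3)(s + 1) = 0.

s = -3, -1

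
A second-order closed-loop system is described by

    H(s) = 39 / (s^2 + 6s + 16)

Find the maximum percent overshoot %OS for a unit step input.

%OS ≈ 2.84%

Comparing s^2 + 6s + 16 to s^2 + 2ζωₙs + ωₙ²: ωₙ = 4 rad/s and ζ = 6/(2·4) = 0.75.
%OS = 100·exp(−πζ/√(1−ζ²)) = 100·exp(−π·0.75/√(1−0.75²)) ≈ 2.84%.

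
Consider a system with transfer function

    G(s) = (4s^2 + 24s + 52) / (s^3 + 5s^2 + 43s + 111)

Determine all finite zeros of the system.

Set the numerator to zero: 4s^2 + 24s + 52 = 0, i.e. 4·(s^2 + 6s + 13) = 0.
Factoring: (s^2 + 6s + 13) = 0.

s = -3 ± 2j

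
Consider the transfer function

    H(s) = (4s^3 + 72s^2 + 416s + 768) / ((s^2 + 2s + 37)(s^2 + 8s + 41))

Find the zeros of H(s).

s = -6, -8, -4

Set the numerator to zero: 4s^3 + 72s^2 + 416s + 768 = 0, i.e. 4·(s^3 + 18s^2 + 104s + 192) = 0.
Factoring: (s + 6)(s + 8)(s + 4) = 0.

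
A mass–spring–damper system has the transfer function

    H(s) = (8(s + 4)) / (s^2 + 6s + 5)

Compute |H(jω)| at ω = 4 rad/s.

Substitute s = j4: numerator = 32 + j32, denominator = -11 + j24.
|H(j4)| = |32 + j32| / |-11 + j24| = 45.255 / 26.401 ≈ 1.714.

|H(j4)| ≈ 1.714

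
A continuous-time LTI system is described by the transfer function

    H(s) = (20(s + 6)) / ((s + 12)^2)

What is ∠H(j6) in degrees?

At s = j6: numerator = 120 + j120, denominator = 108 + j144.
∠H = ∠num − ∠den = 45° − (53.130°) = -8.130°.

∠H(j6) ≈ -8.130°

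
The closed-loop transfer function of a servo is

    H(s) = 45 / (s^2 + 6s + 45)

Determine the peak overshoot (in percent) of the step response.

%OS ≈ 20.8%

Comparing s^2 + 6s + 45 to s^2 + 2ζωₙs + ωₙ²: ωₙ = √45 ≈ 6.708 rad/s and ζ = 6/(2·√45) ≈ 0.4472.
%OS = 100·exp(−πζ/√(1−ζ²)) = 100·exp(−π·0.4472/√(1−0.4472²)) ≈ 20.8%.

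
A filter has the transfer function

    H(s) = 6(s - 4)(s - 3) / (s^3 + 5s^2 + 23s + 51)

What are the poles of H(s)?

The poles are the roots of the denominator s^3 + 5s^2 + 23s + 51 = 0.
Trying s = -3: the polynomial evaluates to 0, so (s + 3) is a factor.
Dividing out leaves s^2 + 2s + 17 = 0.
The quadratic formula then gives s = -1 ± 4j.

s = -1 ± 4j, -3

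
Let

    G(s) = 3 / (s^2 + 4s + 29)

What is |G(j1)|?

|G(j1)| ≈ 0.1061

Substitute s = j1: numerator = 3, denominator = 28 + j4.
|G(j1)| = |3| / |28 + j4| = 3 / 28.284 ≈ 0.1061.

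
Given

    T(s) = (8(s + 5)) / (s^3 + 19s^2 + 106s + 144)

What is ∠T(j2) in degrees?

At s = j2: numerator = 40 + j16, denominator = 68 + j204.
∠T = ∠num − ∠den = 21.801° − (71.565°) = -49.76°.

∠T(j2) ≈ -49.76°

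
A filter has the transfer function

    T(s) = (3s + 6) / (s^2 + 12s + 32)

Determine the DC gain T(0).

Set s = 0: T(0) = (6) / (32) = 3/16.

T(0) = 3/16 ≈ 0.1875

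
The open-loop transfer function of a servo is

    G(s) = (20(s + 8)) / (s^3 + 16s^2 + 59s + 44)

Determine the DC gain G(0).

G(0) = 40/11 ≈ 3.636

Set s = 0: G(0) = (160) / (44) = 40/11.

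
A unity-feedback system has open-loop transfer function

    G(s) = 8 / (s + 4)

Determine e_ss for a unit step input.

G(s) has no poles at the origin.
This is a Type 0 system. Kp = lim_{s→0} G(s) = 8/4 = 2.
e_ss = 1/(1 + Kp) = 1/(1 + 2) = 1/3 ≈ 0.3333.

e_ss = 0.3333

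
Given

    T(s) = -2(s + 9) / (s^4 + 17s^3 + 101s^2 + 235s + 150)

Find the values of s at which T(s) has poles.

s = -5, -1, -6, -5

The poles are the roots of the denominator s^4 + 17s^3 + 101s^2 + 235s + 150 = 0.
Trying s = -5: the polynomial evaluates to 0, so (s + 5) is a factor.
Dividing out leaves s^3 + 12s^2 + 41s + 30 = 0.
This factors further as (s + 1)(s + 6)(s + 5) = 0.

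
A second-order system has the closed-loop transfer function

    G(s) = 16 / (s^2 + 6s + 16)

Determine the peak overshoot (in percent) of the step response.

%OS ≈ 2.84%

Comparing s^2 + 6s + 16 to s^2 + 2ζωₙs + ωₙ²: ωₙ = 4 rad/s and ζ = 6/(2·4) = 0.75.
%OS = 100·exp(−πζ/√(1−ζ²)) = 100·exp(−π·0.75/√(1−0.75²)) ≈ 2.84%.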